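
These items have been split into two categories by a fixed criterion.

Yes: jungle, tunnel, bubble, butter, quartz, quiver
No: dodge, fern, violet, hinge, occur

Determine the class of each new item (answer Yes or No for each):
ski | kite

No, No

The classifier is using: even length AND contains 'u'.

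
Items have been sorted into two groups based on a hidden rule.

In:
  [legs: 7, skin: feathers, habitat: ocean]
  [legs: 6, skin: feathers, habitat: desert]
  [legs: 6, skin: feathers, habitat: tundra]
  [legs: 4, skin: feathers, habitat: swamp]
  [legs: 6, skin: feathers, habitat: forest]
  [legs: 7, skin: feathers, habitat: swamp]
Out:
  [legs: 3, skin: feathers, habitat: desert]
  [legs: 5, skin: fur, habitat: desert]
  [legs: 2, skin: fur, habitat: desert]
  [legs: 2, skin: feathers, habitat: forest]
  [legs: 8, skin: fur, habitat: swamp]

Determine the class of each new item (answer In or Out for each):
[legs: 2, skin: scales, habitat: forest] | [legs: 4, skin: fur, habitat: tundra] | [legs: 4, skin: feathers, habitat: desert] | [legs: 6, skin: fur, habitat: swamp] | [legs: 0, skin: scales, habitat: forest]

Out, Out, In, Out, Out

All 'In' examples share one property — skin is feathers AND legs ≥ 4 — and every 'Out' example lacks it.
[legs: 2, skin: scales, habitat: forest]: skin is scales, legs = 2 — fails the rule, so Out.
[legs: 4, skin: fur, habitat: tundra]: skin is fur, legs = 4 — fails the rule, so Out.
[legs: 4, skin: feathers, habitat: desert]: skin is feathers, legs = 4 — has this property, so In.
[legs: 6, skin: fur, habitat: swamp]: skin is fur, legs = 6 — fails the rule, so Out.
[legs: 0, skin: scales, habitat: forest]: skin is scales, legs = 0 — fails the rule, so Out.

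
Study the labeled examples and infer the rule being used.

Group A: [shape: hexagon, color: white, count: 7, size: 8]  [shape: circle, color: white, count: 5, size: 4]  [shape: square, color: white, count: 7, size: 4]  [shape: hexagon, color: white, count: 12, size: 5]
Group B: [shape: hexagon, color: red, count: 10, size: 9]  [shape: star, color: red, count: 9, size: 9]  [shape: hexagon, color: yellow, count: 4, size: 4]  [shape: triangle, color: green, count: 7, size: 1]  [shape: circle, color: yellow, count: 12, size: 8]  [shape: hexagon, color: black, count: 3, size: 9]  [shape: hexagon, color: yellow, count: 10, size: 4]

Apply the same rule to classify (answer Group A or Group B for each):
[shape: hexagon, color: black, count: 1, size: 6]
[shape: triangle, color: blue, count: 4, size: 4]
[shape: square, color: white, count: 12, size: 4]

The distinguishing property — color is white — holds for all the 'Group A' cases and none of the 'Group B' cases.
[shape: hexagon, color: black, count: 1, size: 6]: Group B (color is black).
[shape: triangle, color: blue, count: 4, size: 4]: Group B (color is blue).
[shape: square, color: white, count: 12, size: 4]: Group A (color is white).

Group B, Group B, Group A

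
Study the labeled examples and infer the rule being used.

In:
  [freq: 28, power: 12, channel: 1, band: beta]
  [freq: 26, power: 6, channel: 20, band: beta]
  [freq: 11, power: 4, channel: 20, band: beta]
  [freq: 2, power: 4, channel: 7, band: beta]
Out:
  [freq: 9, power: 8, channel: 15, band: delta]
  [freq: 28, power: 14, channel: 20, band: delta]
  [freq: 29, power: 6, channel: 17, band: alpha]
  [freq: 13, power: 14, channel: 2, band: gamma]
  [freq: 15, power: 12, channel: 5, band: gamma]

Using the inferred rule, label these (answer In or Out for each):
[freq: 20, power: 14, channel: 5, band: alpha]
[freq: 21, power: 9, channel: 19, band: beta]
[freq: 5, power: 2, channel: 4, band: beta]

Out, In, In

Comparing the two groups points to one rule — band is beta.
Out: [freq: 20, power: 14, channel: 5, band: alpha], since band is alpha.
In: [freq: 21, power: 9, channel: 19, band: beta], since band is beta.
In: [freq: 5, power: 2, channel: 4, band: beta], since band is beta.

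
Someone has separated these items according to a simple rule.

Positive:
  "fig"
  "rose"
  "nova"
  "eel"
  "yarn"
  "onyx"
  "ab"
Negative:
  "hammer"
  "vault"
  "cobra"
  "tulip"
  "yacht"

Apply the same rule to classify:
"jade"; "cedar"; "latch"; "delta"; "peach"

Positive, Negative, Negative, Negative, Negative

Every 'Positive' example satisfies: length ≤ 4. None of the 'Negative' examples do.
"jade": length 4 — qualifies, so Positive. "cedar": length 5 — fails this test, so Negative. "latch": length 5 — fails this test, so Negative. "delta": length 5 — fails this test, so Negative. "peach": length 5 — fails this test, so Negative.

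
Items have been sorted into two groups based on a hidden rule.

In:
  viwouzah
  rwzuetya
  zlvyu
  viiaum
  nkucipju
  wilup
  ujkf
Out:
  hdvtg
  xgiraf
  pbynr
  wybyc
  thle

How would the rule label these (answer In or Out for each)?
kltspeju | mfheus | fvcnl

Comparing the two groups points to one rule — contains 'u'.
In: kltspeju, since has 'u'. In: mfheus, since has 'u'. Out: fvcnl, since no 'u'.

In, In, Out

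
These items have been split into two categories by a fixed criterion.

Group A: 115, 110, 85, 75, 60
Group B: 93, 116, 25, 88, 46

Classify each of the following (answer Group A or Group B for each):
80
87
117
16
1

A rule that fits every label: multiple of 5 AND at least 46 — true of each 'Group A' example, false of each 'Group B' one.
Group A: 80, since 80 = 5·16, 80 ≥ 46.
Group B: 87, since 87 = 5·17 + 2, 87 ≥ 46.
Group B: 117, since 117 = 5·23 + 2, 117 ≥ 46.
Group B: 16, since 16 = 5·3 + 1, 16 < 46.
Group B: 1, since 1 = 5·0 + 1, 1 < 46.

Group A, Group B, Group B, Group B, Group B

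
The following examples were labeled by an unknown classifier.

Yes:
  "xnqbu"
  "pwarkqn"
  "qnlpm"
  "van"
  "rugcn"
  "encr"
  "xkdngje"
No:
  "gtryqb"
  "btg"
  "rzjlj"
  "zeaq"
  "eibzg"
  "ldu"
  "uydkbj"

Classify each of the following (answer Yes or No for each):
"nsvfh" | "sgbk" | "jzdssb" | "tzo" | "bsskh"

Yes, No, No, No, No

Rule: contains 'n'. This holds for each 'Yes' example and fails for each 'No' one.
"nsvfh" — has 'n', hence Yes.
"sgbk" — no 'n', hence No.
"jzdssb" — no 'n', hence No.
"tzo" — no 'n', hence No.
"bsskh" — no 'n', hence No.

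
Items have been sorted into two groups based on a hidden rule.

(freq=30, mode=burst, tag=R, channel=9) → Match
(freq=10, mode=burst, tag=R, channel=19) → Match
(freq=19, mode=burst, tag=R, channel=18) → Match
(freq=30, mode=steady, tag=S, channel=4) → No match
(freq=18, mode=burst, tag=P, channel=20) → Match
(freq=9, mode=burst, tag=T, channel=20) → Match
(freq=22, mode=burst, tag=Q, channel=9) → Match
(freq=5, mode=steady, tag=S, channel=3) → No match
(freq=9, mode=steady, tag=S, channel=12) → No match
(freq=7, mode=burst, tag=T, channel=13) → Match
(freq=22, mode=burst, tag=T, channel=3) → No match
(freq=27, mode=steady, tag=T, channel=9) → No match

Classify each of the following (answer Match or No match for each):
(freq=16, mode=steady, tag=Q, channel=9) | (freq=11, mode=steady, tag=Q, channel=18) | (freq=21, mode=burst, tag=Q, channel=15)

'Match' ⟺ mode is burst AND channel ≥ 4.

No match, No match, Match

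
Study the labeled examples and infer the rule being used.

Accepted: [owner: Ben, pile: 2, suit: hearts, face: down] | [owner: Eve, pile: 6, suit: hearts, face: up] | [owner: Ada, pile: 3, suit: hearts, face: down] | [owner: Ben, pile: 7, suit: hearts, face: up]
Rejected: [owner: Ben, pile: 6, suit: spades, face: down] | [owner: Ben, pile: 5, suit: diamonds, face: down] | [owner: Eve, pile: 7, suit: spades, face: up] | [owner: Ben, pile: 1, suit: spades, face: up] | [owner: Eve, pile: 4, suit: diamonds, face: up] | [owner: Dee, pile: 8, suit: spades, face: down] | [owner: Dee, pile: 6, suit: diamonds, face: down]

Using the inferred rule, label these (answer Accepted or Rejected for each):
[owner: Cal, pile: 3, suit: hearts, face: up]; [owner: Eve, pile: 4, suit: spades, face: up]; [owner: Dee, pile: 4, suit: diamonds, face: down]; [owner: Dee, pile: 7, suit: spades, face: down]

Accepted, Rejected, Rejected, Rejected

'Accepted' ⟺ suit is hearts.
[owner: Cal, pile: 3, suit: hearts, face: up]: Accepted (suit is hearts). [owner: Eve, pile: 4, suit: spades, face: up]: Rejected (suit is spades). [owner: Dee, pile: 4, suit: diamonds, face: down]: Rejected (suit is diamonds). [owner: Dee, pile: 7, suit: spades, face: down]: Rejected (suit is spades).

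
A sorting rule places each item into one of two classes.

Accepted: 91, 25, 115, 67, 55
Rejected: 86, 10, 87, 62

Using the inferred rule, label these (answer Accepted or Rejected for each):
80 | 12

The rule appears to be: ≡ 1 (mod 6).
Rejected: 80, since 80 mod 6 = 2. Rejected: 12, since 12 mod 6 = 0.

Rejected, Rejected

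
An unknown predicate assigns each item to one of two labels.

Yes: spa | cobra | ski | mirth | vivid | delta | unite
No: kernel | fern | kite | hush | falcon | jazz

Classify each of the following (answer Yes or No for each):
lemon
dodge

Yes, Yes

Checking candidate rules against both groups, what survives is: odd length.
lemon — length 5, hence Yes. dodge — length 5, hence Yes.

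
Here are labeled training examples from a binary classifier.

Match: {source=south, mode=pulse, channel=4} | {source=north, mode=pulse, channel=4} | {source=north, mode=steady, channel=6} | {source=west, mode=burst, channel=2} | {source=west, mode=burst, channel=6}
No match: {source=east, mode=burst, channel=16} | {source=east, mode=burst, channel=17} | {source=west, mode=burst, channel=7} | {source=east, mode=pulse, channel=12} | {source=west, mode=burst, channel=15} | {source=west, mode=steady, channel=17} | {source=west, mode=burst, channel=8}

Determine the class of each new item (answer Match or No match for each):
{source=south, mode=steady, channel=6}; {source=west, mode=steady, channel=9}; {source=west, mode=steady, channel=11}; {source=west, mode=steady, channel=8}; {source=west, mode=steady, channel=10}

The common property of the 'Match' items is: channel ≤ 6. No 'No match' item has it.
Match: {source=south, mode=steady, channel=6}, since channel = 6. No match: {source=west, mode=steady, channel=9}, since channel = 9. No match: {source=west, mode=steady, channel=11}, since channel = 11. No match: {source=west, mode=steady, channel=8}, since channel = 8. No match: {source=west, mode=steady, channel=10}, since channel = 10.

Match, No match, No match, No match, No match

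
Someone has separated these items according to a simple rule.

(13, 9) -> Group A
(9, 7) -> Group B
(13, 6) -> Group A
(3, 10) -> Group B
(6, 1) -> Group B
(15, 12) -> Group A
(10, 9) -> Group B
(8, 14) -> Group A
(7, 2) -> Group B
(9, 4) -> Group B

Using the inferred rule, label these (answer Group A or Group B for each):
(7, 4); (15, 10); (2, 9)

Group B, Group A, Group B

The common property of the 'Group A' items is: max ≥ 12. No 'Group B' item has it.
(7, 4): max 7, lacks this property → Group B. (15, 10): max 15, matches → Group A. (2, 9): max 9, lacks this property → Group B.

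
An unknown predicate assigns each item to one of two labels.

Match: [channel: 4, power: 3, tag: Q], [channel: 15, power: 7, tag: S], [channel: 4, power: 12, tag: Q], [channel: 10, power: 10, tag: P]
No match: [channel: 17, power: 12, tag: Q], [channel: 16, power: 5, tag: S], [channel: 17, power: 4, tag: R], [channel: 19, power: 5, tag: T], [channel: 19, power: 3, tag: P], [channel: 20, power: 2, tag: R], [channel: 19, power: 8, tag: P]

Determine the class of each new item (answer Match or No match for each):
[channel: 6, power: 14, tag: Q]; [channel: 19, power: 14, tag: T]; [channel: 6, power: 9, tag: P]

All 'Match' examples share one property — channel ≤ 15 — and every 'No match' example lacks it.

Match, No match, Match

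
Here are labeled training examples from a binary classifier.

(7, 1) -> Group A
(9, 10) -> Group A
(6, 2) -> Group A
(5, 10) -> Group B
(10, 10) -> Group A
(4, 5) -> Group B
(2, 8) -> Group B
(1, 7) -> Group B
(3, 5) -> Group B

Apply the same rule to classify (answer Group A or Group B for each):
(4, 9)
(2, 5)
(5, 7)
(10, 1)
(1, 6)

Every 'Group A' example satisfies: first ≥ 6. None of the 'Group B' examples do.
(4, 9) — first 4, hence Group B. (2, 5) — first 2, hence Group B. (5, 7) — first 5, hence Group B. (10, 1) — first 10, hence Group A. (1, 6) — first 1, hence Group B.

Group B, Group B, Group B, Group A, Group B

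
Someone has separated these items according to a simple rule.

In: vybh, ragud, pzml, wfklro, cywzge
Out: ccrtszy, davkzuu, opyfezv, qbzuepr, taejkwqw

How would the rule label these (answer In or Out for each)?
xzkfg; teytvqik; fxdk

The simplest hypothesis consistent with all the labels is: length ≤ 6.
xzkfg: length 5, qualifies → In. teytvqik: length 8, lacks this property → Out. fxdk: length 4, qualifies → In.

In, Out, In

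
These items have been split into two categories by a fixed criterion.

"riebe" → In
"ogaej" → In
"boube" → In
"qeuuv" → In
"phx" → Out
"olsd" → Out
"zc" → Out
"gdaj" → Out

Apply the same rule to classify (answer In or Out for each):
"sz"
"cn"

Out, Out

Rule: contains 'e'. This holds for each 'In' example and fails for each 'Out' one.
"sz": no 'e', doesn't qualify → Out. "cn": no 'e', doesn't qualify → Out.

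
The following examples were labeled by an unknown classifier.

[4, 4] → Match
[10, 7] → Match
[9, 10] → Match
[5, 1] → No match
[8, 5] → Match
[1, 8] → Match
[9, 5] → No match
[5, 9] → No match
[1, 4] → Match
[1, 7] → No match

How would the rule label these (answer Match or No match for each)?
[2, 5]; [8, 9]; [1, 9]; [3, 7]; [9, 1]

Match, Match, No match, No match, No match

The classifier is using: product is even.
[2, 5] — 2·5 = 10, hence Match. [8, 9] — 8·9 = 72, hence Match. [1, 9] — 1·9 = 9, hence No match. [3, 7] — 3·7 = 21, hence No match. [9, 1] — 9·1 = 9, hence No match.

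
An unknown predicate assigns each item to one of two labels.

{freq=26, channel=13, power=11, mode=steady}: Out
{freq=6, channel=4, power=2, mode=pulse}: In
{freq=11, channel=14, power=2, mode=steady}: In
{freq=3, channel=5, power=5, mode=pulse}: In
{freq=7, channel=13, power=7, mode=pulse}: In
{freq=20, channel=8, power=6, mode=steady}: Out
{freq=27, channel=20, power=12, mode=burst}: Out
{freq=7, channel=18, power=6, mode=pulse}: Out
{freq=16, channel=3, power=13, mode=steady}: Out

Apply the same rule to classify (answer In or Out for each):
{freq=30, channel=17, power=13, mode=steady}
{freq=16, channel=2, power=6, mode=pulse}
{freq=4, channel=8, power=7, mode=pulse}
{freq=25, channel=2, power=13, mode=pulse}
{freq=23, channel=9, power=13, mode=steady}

Out, Out, In, Out, Out

The rule appears to be: freq ≤ 11 AND channel ≤ 14.
{freq=30, channel=17, power=13, mode=steady}: freq = 30, channel = 17, fails this test → Out.
{freq=16, channel=2, power=6, mode=pulse}: freq = 16, channel = 2, fails this test → Out.
{freq=4, channel=8, power=7, mode=pulse}: freq = 4, channel = 8, satisfies this → In.
{freq=25, channel=2, power=13, mode=pulse}: freq = 25, channel = 2, fails this test → Out.
{freq=23, channel=9, power=13, mode=steady}: freq = 23, channel = 9, fails this test → Out.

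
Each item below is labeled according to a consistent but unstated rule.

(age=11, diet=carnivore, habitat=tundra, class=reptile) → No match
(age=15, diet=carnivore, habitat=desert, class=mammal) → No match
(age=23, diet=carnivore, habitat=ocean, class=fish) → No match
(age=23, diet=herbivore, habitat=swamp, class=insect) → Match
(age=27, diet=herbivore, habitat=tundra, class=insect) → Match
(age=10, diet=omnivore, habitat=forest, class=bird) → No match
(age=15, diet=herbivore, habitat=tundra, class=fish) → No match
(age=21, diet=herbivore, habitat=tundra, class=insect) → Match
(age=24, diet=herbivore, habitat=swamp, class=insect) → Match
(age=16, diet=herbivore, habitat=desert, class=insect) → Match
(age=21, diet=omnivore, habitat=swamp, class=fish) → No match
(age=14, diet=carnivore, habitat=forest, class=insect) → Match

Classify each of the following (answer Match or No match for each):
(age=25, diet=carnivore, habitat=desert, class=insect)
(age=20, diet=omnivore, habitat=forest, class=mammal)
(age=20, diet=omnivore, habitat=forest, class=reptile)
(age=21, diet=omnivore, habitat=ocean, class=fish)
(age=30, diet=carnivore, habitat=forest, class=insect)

Match, No match, No match, No match, Match

The rule appears to be: class is insect.
(age=25, diet=carnivore, habitat=desert, class=insect): class is insect, fits → Match.
(age=20, diet=omnivore, habitat=forest, class=mammal): class is mammal, doesn't match → No match.
(age=20, diet=omnivore, habitat=forest, class=reptile): class is reptile, doesn't match → No match.
(age=21, diet=omnivore, habitat=ocean, class=fish): class is fish, doesn't match → No match.
(age=30, diet=carnivore, habitat=forest, class=insect): class is insect, fits → Match.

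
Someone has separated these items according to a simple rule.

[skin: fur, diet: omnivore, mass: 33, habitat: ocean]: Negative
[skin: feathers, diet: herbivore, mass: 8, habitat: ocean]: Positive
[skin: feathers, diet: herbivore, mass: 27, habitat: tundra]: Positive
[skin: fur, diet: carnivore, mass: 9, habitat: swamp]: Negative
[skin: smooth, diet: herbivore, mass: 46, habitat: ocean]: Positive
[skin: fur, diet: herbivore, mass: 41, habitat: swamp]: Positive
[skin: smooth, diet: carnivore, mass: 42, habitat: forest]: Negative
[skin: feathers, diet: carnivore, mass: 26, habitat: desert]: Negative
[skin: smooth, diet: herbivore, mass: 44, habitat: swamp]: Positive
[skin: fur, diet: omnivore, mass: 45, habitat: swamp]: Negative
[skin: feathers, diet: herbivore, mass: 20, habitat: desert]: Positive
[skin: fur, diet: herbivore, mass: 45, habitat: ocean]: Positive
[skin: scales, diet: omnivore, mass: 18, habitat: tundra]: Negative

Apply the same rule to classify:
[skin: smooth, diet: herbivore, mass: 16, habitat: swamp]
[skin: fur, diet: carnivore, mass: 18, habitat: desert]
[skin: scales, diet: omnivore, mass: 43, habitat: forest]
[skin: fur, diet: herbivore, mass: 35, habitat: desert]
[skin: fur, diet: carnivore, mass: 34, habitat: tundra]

Positive, Negative, Negative, Positive, Negative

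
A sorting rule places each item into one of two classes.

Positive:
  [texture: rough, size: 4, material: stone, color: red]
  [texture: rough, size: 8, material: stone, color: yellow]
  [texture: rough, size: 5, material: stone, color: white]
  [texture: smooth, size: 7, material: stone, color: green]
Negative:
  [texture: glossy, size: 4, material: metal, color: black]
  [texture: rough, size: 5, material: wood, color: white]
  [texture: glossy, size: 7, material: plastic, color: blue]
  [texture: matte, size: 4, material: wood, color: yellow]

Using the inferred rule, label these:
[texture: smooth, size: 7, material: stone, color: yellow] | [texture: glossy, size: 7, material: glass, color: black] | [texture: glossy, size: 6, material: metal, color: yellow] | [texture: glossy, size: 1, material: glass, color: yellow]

Comparing the two groups points to one rule — material is stone.
[texture: smooth, size: 7, material: stone, color: yellow]: Positive (material is stone).
[texture: glossy, size: 7, material: glass, color: black]: Negative (material is glass).
[texture: glossy, size: 6, material: metal, color: yellow]: Negative (material is metal).
[texture: glossy, size: 1, material: glass, color: yellow]: Negative (material is glass).

Positive, Negative, Negative, Negative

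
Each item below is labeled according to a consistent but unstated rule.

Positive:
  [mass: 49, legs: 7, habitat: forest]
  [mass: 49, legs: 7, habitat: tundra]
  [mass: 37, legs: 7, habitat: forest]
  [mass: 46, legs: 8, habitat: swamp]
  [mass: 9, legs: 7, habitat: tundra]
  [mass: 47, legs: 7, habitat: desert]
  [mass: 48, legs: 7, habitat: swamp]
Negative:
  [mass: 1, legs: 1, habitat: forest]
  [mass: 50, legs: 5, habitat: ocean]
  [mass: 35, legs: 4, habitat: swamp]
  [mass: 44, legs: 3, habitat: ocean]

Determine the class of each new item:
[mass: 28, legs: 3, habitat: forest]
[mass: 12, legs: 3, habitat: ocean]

Negative, Negative

A rule that fits every label: legs ≥ 7 — true of each 'Positive' example, false of each 'Negative' one.
Negative: [mass: 28, legs: 3, habitat: forest], since legs = 3. Negative: [mass: 12, legs: 3, habitat: ocean], since legs = 3.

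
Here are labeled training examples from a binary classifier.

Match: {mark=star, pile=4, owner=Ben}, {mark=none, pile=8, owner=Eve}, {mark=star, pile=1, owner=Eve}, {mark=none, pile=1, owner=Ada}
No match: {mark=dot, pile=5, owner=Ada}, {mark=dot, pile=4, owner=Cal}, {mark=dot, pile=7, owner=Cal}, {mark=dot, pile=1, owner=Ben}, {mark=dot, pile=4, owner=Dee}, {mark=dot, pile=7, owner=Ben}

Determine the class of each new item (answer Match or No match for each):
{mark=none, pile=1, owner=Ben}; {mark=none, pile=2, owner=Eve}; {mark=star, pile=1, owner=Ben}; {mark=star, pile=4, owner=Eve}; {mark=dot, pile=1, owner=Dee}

Match, Match, Match, Match, No match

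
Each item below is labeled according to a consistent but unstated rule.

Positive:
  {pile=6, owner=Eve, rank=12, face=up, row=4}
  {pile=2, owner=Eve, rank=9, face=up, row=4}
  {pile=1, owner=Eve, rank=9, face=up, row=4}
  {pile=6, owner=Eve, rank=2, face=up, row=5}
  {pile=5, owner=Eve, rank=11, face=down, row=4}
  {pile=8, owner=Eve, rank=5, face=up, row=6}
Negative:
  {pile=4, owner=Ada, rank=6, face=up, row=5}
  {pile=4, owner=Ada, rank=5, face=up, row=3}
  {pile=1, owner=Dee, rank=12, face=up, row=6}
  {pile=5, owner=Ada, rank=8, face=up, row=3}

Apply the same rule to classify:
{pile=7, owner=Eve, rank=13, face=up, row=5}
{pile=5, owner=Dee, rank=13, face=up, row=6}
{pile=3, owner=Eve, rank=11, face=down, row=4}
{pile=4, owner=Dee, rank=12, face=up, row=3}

Positive, Negative, Positive, Negative

'Positive' ⟺ owner is Eve.
{pile=7, owner=Eve, rank=13, face=up, row=5}: Positive (owner is Eve).
{pile=5, owner=Dee, rank=13, face=up, row=6}: Negative (owner is Dee).
{pile=3, owner=Eve, rank=11, face=down, row=4}: Positive (owner is Eve).
{pile=4, owner=Dee, rank=12, face=up, row=3}: Negative (owner is Dee).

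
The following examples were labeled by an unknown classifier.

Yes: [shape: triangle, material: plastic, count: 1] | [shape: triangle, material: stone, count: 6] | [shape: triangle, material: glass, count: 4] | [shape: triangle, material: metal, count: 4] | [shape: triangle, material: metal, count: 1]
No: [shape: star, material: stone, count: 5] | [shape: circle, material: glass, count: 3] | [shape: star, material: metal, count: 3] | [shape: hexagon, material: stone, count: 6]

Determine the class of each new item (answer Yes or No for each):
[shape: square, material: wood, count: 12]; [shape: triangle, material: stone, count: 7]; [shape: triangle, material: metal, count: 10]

All 'Yes' examples share one property — shape is triangle — and every 'No' example lacks it.
[shape: square, material: wood, count: 12] — shape is square, hence No.
[shape: triangle, material: stone, count: 7] — shape is triangle, hence Yes.
[shape: triangle, material: metal, count: 10] — shape is triangle, hence Yes.

No, Yes, Yes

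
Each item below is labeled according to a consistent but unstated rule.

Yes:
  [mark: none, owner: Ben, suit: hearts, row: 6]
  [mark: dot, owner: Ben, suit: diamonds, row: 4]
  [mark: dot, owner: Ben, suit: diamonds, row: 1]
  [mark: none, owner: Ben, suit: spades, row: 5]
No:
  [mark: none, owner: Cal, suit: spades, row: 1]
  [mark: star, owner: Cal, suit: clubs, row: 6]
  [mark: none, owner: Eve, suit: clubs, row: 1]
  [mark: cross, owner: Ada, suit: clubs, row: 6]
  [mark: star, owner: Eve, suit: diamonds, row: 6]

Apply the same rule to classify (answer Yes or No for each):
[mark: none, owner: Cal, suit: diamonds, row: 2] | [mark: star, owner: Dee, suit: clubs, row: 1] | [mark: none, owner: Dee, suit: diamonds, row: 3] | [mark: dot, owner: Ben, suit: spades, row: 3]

No, No, No, Yes

The common property of the 'Yes' items is: owner is Ben. No 'No' item has it.
[mark: none, owner: Cal, suit: diamonds, row: 2] → owner is Cal → No.
[mark: star, owner: Dee, suit: clubs, row: 1] → owner is Dee → No.
[mark: none, owner: Dee, suit: diamonds, row: 3] → owner is Dee → No.
[mark: dot, owner: Ben, suit: spades, row: 3] → owner is Ben → Yes.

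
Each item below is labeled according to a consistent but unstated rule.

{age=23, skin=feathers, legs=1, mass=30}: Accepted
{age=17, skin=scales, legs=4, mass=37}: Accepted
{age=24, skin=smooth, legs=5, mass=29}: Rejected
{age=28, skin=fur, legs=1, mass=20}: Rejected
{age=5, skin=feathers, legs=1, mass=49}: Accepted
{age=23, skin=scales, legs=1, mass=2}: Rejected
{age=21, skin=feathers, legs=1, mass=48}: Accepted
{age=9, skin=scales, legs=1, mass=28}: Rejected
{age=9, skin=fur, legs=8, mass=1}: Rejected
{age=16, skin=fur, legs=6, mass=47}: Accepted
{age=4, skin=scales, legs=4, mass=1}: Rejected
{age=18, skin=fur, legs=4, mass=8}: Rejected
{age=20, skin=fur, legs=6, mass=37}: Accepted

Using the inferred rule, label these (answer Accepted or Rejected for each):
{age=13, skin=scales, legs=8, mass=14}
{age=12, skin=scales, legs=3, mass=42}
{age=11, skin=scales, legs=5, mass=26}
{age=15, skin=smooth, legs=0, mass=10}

Rejected, Accepted, Rejected, Rejected

One predicate separates the groups cleanly: mass ≥ 30.
{age=13, skin=scales, legs=8, mass=14}: mass = 14, lacks this property → Rejected.
{age=12, skin=scales, legs=3, mass=42}: mass = 42, passes → Accepted.
{age=11, skin=scales, legs=5, mass=26}: mass = 26, lacks this property → Rejected.
{age=15, skin=smooth, legs=0, mass=10}: mass = 10, lacks this property → Rejected.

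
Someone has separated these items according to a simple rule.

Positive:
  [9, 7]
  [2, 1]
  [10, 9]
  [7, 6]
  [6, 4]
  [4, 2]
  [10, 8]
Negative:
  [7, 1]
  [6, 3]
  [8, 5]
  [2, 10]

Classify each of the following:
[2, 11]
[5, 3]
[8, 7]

Rule: |first − second| ≤ 2. This holds for each 'Positive' example and fails for each 'Negative' one.
[2, 11]: |2−11| = 9, lacks this property → Negative. [5, 3]: |5−3| = 2, meets the rule → Positive. [8, 7]: |8−7| = 1, meets the rule → Positive.

Negative, Positive, Positive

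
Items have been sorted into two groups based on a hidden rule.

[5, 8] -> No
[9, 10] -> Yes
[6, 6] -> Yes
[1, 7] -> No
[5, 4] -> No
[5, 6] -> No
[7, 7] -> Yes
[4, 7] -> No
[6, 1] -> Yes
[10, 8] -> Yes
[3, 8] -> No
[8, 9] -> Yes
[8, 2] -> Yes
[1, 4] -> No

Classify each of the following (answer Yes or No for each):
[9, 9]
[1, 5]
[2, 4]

All 'Yes' examples share one property — first ≥ 6 — and every 'No' example lacks it.
[9, 9] — first 9, hence Yes. [1, 5] — first 1, hence No. [2, 4] — first 2, hence No.

Yes, No, No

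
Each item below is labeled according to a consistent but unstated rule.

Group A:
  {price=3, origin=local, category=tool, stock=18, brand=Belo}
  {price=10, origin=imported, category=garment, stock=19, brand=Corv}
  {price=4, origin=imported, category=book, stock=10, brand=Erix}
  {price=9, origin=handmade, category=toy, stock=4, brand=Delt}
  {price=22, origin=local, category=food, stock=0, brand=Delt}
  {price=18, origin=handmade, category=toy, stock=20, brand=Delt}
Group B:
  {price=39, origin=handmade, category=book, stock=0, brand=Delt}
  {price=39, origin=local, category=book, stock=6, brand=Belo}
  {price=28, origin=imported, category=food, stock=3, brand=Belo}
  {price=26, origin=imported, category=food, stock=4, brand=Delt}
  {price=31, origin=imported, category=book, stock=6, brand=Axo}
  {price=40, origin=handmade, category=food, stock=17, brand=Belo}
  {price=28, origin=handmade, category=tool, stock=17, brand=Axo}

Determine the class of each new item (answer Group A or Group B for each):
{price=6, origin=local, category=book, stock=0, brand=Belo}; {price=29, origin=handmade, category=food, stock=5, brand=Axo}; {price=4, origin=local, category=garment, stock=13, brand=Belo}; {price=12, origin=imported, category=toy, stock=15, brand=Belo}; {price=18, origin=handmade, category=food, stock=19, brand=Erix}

Group A, Group B, Group A, Group A, Group A

The common property of the 'Group A' items is: price ≤ 22. No 'Group B' item has it.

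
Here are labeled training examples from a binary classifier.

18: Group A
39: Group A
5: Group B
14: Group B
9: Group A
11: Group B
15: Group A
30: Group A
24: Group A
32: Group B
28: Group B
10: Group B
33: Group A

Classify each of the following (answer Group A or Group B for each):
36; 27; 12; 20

Group A, Group A, Group A, Group B

The simplest hypothesis consistent with all the labels is: multiple of 3.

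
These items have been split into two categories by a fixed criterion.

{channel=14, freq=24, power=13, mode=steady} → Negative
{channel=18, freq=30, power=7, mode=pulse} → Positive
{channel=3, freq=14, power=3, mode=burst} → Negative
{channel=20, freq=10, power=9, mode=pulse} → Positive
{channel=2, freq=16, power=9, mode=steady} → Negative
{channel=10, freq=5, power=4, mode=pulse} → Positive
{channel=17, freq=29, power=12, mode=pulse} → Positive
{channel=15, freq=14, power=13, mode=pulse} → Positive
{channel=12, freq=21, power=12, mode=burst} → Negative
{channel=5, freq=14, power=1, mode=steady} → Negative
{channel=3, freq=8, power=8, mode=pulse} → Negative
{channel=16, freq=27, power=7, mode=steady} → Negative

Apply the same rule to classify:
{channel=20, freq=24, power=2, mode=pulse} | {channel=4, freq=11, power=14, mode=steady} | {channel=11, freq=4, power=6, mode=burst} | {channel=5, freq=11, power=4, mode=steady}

The pattern is that an item is 'Positive' exactly when: mode is pulse AND channel ≥ 5.
Positive: {channel=20, freq=24, power=2, mode=pulse}, since mode is pulse, channel = 20. Negative: {channel=4, freq=11, power=14, mode=steady}, since mode is steady, channel = 4. Negative: {channel=11, freq=4, power=6, mode=burst}, since mode is burst, channel = 11. Negative: {channel=5, freq=11, power=4, mode=steady}, since mode is steady, channel = 5.

Positive, Negative, Negative, Negative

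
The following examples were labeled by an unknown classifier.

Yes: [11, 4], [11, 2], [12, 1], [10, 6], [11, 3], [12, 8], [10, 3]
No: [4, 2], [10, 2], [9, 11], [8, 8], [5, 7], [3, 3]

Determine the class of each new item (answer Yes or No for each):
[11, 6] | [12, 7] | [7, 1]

Yes, Yes, No

One predicate separates the groups cleanly: first > second AND sum ≥ 13.
[11, 6] — 11 > 6, 11+6 = 17, hence Yes.
[12, 7] — 12 > 7, 12+7 = 19, hence Yes.
[7, 1] — 7 > 1, 7+1 = 8, hence No.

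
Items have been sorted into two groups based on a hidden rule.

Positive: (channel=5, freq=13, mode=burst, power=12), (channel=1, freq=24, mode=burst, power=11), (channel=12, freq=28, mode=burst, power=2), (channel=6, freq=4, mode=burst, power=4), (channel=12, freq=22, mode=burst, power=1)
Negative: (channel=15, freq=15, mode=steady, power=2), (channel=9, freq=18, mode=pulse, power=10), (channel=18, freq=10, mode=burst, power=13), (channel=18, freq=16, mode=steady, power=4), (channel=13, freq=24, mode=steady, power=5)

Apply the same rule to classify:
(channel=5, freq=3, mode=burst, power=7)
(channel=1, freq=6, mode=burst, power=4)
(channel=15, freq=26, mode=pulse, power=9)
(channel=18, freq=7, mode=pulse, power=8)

Rule: mode is burst AND power ≤ 12. This holds for each 'Positive' example and fails for each 'Negative' one.
Positive: (channel=5, freq=3, mode=burst, power=7), since mode is burst, power = 7.
Positive: (channel=1, freq=6, mode=burst, power=4), since mode is burst, power = 4.
Negative: (channel=15, freq=26, mode=pulse, power=9), since mode is pulse, power = 9.
Negative: (channel=18, freq=7, mode=pulse, power=8), since mode is pulse, power = 8.

Positive, Positive, Negative, Negative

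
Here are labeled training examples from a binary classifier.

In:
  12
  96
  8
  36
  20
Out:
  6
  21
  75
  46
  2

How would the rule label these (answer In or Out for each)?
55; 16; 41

Out, In, Out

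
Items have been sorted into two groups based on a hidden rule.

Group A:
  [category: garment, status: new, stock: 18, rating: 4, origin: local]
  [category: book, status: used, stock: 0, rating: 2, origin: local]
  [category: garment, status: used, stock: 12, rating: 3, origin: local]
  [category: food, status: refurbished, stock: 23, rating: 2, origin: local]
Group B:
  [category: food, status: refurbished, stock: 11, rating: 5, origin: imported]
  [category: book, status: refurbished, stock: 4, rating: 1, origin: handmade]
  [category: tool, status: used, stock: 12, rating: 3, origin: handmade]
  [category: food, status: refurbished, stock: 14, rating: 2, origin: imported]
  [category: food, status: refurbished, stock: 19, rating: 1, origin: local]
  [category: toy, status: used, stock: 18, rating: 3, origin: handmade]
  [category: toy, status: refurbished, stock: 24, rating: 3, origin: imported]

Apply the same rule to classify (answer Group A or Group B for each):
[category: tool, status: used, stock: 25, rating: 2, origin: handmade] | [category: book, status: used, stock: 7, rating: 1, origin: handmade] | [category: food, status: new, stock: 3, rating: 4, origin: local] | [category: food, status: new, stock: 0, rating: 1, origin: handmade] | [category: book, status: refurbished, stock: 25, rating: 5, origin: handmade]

'Group A' ⟺ origin is local AND rating ≥ 2.
Group B: [category: tool, status: used, stock: 25, rating: 2, origin: handmade], since origin is handmade, rating = 2. Group B: [category: book, status: used, stock: 7, rating: 1, origin: handmade], since origin is handmade, rating = 1. Group A: [category: food, status: new, stock: 3, rating: 4, origin: local], since origin is local, rating = 4. Group B: [category: food, status: new, stock: 0, rating: 1, origin: handmade], since origin is handmade, rating = 1. Group B: [category: book, status: refurbished, stock: 25, rating: 5, origin: handmade], since origin is handmade, rating = 5.

Group B, Group B, Group A, Group B, Group B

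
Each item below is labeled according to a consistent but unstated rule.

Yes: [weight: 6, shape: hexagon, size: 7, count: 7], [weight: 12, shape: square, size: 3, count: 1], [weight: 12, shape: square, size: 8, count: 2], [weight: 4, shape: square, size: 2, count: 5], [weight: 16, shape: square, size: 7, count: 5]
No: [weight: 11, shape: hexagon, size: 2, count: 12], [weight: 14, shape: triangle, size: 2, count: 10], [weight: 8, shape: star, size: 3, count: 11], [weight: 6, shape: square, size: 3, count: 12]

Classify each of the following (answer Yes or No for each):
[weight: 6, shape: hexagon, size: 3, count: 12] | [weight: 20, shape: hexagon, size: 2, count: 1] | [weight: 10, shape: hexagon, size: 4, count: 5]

No, Yes, Yes

The common property of the 'Yes' items is: count ≤ 7. No 'No' item has it.
No: [weight: 6, shape: hexagon, size: 3, count: 12], since count = 12.
Yes: [weight: 20, shape: hexagon, size: 2, count: 1], since count = 1.
Yes: [weight: 10, shape: hexagon, size: 4, count: 5], since count = 5.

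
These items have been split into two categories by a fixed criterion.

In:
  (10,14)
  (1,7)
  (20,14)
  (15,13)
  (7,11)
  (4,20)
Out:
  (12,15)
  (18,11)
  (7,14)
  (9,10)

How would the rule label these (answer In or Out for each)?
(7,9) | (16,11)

In, Out

Looking at the examples, the only property every 'In' case has and every 'Out' case lacks is: sum is even.
(7,9) → 7+9 = 16 → In.
(16,11) → 16+11 = 27 → Out.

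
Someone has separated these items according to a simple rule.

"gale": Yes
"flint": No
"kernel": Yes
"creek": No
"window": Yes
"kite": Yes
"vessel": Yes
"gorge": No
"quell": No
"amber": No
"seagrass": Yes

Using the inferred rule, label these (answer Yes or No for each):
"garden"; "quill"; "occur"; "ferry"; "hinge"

Yes, No, No, No, No

Checking candidate rules against both groups, what survives is: even length.
"garden": length 6 — qualifies, so Yes.
"quill": length 5 — does not satisfy this, so No.
"occur": length 5 — does not satisfy this, so No.
"ferry": length 5 — does not satisfy this, so No.
"hinge": length 5 — does not satisfy this, so No.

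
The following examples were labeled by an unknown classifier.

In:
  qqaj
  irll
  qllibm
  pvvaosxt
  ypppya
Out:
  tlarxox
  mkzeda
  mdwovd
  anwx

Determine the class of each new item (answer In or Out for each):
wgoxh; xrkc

Checking candidate rules against both groups, what survives is: has a double letter.
wgoxh → no doubled letter → Out.
xrkc → no doubled letter → Out.

Out, Out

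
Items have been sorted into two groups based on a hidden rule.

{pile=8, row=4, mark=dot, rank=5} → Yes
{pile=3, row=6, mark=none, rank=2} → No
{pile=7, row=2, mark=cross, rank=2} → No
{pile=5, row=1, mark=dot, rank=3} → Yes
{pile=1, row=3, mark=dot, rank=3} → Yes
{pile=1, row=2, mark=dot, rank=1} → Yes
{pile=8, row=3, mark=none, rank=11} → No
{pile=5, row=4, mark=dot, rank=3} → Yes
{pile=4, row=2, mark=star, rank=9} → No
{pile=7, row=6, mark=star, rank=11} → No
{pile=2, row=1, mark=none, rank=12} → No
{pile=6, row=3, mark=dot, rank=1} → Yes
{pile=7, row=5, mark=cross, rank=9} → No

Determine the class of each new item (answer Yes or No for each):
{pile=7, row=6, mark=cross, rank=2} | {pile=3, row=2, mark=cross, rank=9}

No, No

The classifier is using: mark is dot.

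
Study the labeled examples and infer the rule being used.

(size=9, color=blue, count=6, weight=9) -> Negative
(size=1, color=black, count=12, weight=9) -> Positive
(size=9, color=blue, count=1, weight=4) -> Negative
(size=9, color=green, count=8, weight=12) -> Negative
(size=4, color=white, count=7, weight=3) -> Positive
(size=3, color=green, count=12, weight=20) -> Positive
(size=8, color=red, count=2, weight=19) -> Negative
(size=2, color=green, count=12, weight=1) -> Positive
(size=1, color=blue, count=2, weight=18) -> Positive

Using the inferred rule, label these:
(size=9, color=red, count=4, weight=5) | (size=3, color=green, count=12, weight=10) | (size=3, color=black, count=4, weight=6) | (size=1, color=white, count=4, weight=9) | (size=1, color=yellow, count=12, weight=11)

Negative, Positive, Positive, Positive, Positive

One predicate separates the groups cleanly: size ≤ 4.
Negative: (size=9, color=red, count=4, weight=5), since size = 9. Positive: (size=3, color=green, count=12, weight=10), since size = 3. Positive: (size=3, color=black, count=4, weight=6), since size = 3. Positive: (size=1, color=white, count=4, weight=9), since size = 1. Positive: (size=1, color=yellow, count=12, weight=11), since size = 1.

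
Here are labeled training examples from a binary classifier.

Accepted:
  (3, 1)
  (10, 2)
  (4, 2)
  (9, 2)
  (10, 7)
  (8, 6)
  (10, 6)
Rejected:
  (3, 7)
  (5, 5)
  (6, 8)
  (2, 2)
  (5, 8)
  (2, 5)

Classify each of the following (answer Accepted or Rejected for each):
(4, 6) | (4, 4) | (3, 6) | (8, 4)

Rejected, Rejected, Rejected, Accepted

The pattern is that an item is 'Accepted' exactly when: first > second.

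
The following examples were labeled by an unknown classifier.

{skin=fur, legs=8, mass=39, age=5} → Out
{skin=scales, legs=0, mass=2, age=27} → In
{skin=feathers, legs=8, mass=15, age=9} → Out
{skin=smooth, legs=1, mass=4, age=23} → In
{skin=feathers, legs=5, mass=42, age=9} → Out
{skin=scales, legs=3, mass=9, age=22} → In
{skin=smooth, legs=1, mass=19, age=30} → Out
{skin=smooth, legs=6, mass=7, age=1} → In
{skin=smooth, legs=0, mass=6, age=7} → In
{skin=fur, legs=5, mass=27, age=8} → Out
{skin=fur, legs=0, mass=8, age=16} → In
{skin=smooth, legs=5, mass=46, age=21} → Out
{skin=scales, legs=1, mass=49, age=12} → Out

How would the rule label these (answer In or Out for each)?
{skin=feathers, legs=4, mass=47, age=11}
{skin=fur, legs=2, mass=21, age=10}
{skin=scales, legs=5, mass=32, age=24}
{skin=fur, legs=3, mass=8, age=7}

'In' ⟺ mass ≤ 9.

Out, Out, Out, In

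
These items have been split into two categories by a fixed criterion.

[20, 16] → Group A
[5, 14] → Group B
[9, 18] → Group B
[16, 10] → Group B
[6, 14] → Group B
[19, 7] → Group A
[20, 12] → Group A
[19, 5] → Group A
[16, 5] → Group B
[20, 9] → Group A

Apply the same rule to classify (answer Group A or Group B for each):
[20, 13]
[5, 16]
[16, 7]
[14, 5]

Every 'Group A' example satisfies: first ≥ 18. None of the 'Group B' examples do.
[20, 13]: first 20, passes → Group A.
[5, 16]: first 5, does not fit → Group B.
[16, 7]: first 16, does not fit → Group B.
[14, 5]: first 14, does not fit → Group B.

Group A, Group B, Group B, Group B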